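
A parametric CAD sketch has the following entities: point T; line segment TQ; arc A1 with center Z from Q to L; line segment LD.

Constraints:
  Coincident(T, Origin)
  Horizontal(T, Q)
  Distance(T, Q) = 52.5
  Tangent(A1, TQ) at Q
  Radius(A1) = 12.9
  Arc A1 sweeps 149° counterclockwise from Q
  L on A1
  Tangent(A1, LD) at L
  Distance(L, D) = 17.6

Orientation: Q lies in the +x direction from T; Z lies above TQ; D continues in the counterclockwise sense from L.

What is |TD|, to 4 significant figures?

55.06

T is at the origin; T and Q share the same y with |TQ| = 52.5 and Q on the +x side, so Q = (52.50, 0.000). The tangent condition forces ZQ to be normal to TQ, so Z = Q + (0, 12.9) = (52.50, 12.90). On A1, Q sits at bearing -90° from Z; a 149° counterclockwise sweep puts L at bearing 59°, so L = Z + 12.9·(cos 59°, sin 59°) = (59.14, 23.96). The tangent condition forces ZL to be normal to LD, so LD runs along (−sin 59°, cos 59°); with |LD| = 17.6, D = (44.06, 33.02). Then |TD| = |D − T| = 55.06.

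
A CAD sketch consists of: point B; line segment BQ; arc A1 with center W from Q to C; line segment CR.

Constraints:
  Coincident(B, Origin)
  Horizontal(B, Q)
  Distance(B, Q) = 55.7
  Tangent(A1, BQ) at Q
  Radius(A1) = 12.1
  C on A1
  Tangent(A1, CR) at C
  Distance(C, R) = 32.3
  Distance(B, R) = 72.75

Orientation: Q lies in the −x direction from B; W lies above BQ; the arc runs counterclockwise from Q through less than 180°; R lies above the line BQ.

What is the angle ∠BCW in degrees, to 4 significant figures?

138.9°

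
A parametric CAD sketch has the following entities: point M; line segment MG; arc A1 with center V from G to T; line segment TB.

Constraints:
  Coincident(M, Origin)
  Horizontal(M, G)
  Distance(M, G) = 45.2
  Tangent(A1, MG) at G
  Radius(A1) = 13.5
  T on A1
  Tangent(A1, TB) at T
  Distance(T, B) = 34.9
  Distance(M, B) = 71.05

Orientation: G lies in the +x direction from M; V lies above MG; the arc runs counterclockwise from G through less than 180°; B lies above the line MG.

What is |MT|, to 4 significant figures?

60.66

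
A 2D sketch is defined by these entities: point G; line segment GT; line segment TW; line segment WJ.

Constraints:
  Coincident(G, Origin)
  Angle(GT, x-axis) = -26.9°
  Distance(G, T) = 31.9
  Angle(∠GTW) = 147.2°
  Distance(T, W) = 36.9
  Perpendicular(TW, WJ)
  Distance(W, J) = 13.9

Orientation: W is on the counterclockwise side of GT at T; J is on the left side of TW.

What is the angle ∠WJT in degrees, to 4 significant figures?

69.36°

G is at the origin; GT runs at -26.9° with length 31.9, so T = 31.9·(cos -26.9°, sin -26.9°) = (28.45, -14.43). ∠GTW = 147.2°, so TW runs at -26.9° + (180° − 147.2°) = 5.900° from the x-axis; with |TW| = 36.9, W = T + 36.9·(cos 5.900°, sin 5.900°) = (65.15, -10.64). TW ⟂ WJ; with |WJ| = 13.9 on the left of TW, J = W + 13.9·(-0.1028, 0.9947) = (63.72, 3.187). Then cos ∠WJT = JW·JT / (|JW||JT|), giving 69.36°.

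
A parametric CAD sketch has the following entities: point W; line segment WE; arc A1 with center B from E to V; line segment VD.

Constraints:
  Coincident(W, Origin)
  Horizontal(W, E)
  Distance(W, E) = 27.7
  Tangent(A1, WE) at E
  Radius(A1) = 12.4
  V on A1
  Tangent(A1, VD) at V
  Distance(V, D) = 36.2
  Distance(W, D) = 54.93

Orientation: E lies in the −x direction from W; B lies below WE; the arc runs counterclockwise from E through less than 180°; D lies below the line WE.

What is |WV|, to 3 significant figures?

42.7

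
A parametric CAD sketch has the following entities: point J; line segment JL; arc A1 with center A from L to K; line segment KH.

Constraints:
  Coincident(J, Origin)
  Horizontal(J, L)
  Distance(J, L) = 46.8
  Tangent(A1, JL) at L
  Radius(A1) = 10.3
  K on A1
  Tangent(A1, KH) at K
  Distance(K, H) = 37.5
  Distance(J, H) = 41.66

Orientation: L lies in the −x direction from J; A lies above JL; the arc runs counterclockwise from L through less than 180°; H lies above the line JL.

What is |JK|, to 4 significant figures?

38.29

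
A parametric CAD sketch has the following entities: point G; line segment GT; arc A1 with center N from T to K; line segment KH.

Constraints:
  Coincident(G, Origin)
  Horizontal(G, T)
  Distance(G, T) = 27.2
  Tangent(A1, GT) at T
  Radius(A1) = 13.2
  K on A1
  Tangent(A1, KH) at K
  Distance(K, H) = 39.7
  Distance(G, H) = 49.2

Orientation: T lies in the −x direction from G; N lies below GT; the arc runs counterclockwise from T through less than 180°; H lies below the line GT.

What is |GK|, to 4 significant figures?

42.64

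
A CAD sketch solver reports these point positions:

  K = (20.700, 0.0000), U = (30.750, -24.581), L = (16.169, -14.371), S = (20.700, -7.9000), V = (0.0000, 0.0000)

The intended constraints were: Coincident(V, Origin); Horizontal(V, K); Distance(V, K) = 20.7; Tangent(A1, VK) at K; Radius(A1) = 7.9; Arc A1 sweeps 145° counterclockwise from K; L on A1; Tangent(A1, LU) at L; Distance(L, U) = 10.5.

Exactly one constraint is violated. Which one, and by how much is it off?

Distance(L, U) = 10.5 — off by 7.30.

V = (0.00, 0.00) ✓; V.y = 0.00, K.y = 0.00 ✓; |VK| = 20.70 ✓; ∠(SK, KV) = 90.00° ✓; |SK| = 7.900 ✓; bearing(S→L) − bearing(S→K) = 145.0° ✓; |SL| = 7.900 ✓; ∠(SL, LU) = 90.00° ✓; |LU| = 17.80 ✗.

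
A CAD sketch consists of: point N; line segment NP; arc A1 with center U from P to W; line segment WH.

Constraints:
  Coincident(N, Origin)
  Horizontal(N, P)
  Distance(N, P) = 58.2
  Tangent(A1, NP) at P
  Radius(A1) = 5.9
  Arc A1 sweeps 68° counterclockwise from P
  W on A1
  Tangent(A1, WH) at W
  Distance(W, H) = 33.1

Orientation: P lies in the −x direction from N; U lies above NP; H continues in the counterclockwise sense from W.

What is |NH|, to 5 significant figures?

52.995

On A1, P sits at bearing -90° from U; a 68° counterclockwise sweep puts W at bearing -22°, so W = U + 5.9·(cos -22°, sin -22°) = (-52.730, 3.6898). A1 meets WH tangentially, so UW is at right angles to WH, so WH runs along (−sin -22°, cos -22°); with |WH| = 33.1, H = (-40.330, 34.380). Then |NH| = |H − N| = 52.995.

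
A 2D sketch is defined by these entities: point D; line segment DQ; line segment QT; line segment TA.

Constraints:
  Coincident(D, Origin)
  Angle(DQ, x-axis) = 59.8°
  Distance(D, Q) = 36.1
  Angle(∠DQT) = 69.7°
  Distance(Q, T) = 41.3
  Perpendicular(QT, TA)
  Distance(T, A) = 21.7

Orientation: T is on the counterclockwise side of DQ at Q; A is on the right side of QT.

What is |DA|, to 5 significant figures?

62.568

∠DQT = 69.7°, so QT runs at 59.8° + (180° − 69.7°) = 170.10° from the x-axis; with |QT| = 41.3, T = Q + 41.3·(cos 170.10°, sin 170.10°) = (-22.526, 38.301). QT ⟂ TA; with |TA| = 21.7 on the right of QT, A = T + 21.7·(0.17193, 0.98511) = (-18.795, 59.678). Then |DA| = |A − D| = 62.568.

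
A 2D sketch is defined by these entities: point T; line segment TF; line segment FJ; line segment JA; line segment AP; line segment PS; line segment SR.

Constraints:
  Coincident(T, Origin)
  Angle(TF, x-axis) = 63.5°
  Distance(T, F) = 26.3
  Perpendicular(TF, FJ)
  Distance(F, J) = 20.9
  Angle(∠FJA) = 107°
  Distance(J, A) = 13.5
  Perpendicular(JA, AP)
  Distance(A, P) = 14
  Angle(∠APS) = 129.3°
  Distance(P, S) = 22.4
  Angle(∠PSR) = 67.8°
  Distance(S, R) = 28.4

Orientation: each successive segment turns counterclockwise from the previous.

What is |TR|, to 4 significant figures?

41.04

T is at the origin; TF runs at 63.5° with length 26.3, so F = (11.74, 23.54). TF is perpendicular to FJ, so FJ runs at 153.5°; with |FJ| = 20.9, J = (-6.969, 32.86). ∠FJA = 107.0° gives JA at -133.5° from the x-axis; with |JA| = 13.5, A = (-16.26, 23.07). The perpendicularity gives AP at right angles to JA, so AP runs at -43.50°; with |AP| = 14.0, P = (-6.107, 13.43). ∠APS = 129.3° gives PS at 7.200° from the x-axis; with |PS| = 22.4, S = (16.12, 16.24). ∠PSR = 67.8° gives SR at 119.4° from the x-axis; with |SR| = 28.4, R = (2.175, 40.98). Then |TR| = |R − T| = 41.04.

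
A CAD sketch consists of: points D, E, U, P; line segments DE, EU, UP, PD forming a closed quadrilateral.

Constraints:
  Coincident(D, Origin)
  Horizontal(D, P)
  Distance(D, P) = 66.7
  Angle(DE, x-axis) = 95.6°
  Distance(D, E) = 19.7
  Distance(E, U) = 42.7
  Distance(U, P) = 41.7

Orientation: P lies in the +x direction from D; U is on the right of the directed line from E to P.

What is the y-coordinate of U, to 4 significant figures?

-12.02

Checks: |EU| = 42.70 ✓; |UP| = 41.70 ✓.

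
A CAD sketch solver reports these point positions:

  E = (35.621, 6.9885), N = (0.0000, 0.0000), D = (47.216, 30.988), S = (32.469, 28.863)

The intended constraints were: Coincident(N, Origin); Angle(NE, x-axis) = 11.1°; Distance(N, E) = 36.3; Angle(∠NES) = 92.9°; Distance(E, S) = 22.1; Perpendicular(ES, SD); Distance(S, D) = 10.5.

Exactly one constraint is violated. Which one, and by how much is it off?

Distance(S, D) = 10.5 — off by 4.40.

N = (0.00, 0.00) ✓; NE at 11.10° ✓; |NE| = 36.30 ✓; ∠NES = 92.90° ✓; |ES| = 22.10 ✓; ∠(ES, SD) = 90.00° ✓; |SD| = 14.90 ✗.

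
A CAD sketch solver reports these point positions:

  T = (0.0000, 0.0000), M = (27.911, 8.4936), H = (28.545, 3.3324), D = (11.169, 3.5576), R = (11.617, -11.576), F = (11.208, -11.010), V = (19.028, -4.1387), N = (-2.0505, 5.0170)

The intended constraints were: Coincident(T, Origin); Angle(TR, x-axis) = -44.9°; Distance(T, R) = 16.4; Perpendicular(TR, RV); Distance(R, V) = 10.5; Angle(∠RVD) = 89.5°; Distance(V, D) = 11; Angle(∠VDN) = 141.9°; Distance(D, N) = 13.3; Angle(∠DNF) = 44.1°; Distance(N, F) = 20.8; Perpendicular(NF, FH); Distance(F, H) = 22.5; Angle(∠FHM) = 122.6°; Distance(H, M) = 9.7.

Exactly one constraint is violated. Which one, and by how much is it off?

Distance(H, M) = 9.7 — off by 4.50.

T = (0.00, 0.00) ✓; TR at -44.90° ✓; |TR| = 16.40 ✓; ∠(TR, RV) = 90.00° ✓; |RV| = 10.50 ✓; ∠RVD = 89.50° ✓; |VD| = 11.00 ✓; ∠VDN = 141.9° ✓; |DN| = 13.30 ✓; ∠DNF = 44.10° ✓; |NF| = 20.80 ✓; ∠(NF, FH) = 90.00° ✓; |FH| = 22.50 ✓; ∠FHM = 122.6° ✓; |HM| = 5.200 ✗.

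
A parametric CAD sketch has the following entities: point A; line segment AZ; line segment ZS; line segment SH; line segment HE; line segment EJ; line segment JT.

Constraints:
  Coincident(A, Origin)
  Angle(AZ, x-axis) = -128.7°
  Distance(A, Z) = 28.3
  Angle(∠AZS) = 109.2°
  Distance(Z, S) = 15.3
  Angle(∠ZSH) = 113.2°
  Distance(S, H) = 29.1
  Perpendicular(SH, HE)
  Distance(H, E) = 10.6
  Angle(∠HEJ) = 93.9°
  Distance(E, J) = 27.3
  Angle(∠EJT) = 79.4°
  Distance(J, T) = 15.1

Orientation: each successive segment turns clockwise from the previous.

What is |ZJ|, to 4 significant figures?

8.052

A is at the origin; AZ runs at -128.7° with length 28.3, so Z = (-17.69, -22.09). ∠AZS = 109.2° gives ZS at 160.5° from the x-axis; with |ZS| = 15.3, S = (-32.12, -16.98). ∠ZSH = 113.2° gives SH at 93.70° from the x-axis; with |SH| = 29.1, H = (-33.99, 12.06). The perpendicularity gives HE at right angles to SH, so HE runs at 3.700°; with |HE| = 10.6, E = (-23.42, 12.74). ∠HEJ = 93.9° gives EJ at -82.40° from the x-axis; with |EJ| = 27.3, J = (-19.81, -14.32). Then |ZJ| = |J − Z| = 8.052.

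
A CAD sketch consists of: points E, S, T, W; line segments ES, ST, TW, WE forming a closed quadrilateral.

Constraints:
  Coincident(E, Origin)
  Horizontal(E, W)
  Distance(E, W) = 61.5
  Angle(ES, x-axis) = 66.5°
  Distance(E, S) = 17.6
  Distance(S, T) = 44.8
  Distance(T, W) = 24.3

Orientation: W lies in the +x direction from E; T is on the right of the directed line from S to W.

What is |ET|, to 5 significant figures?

43.029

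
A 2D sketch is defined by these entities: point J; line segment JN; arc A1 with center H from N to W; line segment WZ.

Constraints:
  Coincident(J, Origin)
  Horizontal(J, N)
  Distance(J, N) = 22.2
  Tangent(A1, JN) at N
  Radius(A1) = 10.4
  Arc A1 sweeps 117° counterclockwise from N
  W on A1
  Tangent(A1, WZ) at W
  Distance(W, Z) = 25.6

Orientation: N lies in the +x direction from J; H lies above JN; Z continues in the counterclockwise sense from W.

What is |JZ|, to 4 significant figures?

42.81

J is at the origin; J and N share the same y with |JN| = 22.2 and N on the +x side, so N = (22.20, 0.000). A1 meets JN tangentially, so HN is at right angles to JN, so H = N + (0, 10.4) = (22.20, 10.40). On A1, N sits at bearing -90° from H; a 117° counterclockwise sweep puts W at bearing 27°, so W = H + 10.4·(cos 27°, sin 27°) = (31.47, 15.12). Tangency of A1 to WZ means the radius HW is perpendicular to WZ, so WZ runs along (−sin 27°, cos 27°); with |WZ| = 25.6, Z = (19.84, 37.93). Then |JZ| = |Z − J| = 42.81.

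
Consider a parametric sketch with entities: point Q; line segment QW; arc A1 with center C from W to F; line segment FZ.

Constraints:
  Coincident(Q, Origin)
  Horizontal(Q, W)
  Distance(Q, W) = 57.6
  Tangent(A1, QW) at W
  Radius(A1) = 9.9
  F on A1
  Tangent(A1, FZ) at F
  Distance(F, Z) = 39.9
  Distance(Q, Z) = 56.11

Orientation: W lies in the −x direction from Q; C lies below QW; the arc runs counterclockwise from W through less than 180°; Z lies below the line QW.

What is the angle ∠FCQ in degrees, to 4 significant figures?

142.0°

Q is at the origin; Q and W share the same y with |QW| = 57.6 and W on the −x side, so W = (-57.60, 0.000). Since A1 is tangent to QW there, CW ⟂ QW, so C = W + (0, -9.9) = (-57.60, -9.900). Since CF ⟂ FZ (tangency), |CZ| = √(9.9² + 39.9²) = 41.11 regardless of where F sits on A1. So Z lies on both circle(Q, 56.11) and circle(C, 41.11); the below-QW intersection is Z = (-34.74, -44.07). F is the foot of the tangent from Z: F = (-64.26, -17.23).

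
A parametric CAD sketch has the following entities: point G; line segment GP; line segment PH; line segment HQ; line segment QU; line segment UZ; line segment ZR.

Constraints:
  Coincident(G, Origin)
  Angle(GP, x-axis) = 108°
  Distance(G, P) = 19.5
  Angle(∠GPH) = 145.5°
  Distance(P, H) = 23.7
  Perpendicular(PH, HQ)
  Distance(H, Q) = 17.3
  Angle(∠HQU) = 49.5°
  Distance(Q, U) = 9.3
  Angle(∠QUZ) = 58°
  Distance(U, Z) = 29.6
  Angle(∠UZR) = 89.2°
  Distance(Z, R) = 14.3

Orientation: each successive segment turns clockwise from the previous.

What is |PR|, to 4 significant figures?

51.53

∠QUZ = 58.0° gives UZ at 91.00° from the x-axis; with |UZ| = 29.6, Z = (8.977, 60.89). ∠UZR = 89.2° gives ZR at 0.2000° from the x-axis; with |ZR| = 14.3, R = (23.28, 60.94). Then |PR| = |R − P| = 51.53.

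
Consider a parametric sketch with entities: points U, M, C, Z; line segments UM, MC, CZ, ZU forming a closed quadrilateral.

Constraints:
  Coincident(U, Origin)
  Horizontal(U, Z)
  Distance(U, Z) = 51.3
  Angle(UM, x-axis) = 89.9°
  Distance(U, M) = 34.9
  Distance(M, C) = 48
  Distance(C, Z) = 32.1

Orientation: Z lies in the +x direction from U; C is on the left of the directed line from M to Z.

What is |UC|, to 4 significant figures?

57.62

U is at the origin; U and Z share the same y with |UZ| = 51.3 and Z in +x, so Z = (51.3, 0). UM runs at 89.9° with |UM| = 34.9, so M = (0.06091, 34.90). C is determined by |MC| = 48.0 and |CZ| = 32.1 together: it lies at the intersection of circle(M, 48.0) and circle(Z, 32.1). With |MZ| = 62.00, the foot of the radical line on MZ is 41.27 from M and the perpendicular offset is √(48.0² − 41.27²) = 24.51. Taking the left-of-MZ solution: C = (47.97, 31.93).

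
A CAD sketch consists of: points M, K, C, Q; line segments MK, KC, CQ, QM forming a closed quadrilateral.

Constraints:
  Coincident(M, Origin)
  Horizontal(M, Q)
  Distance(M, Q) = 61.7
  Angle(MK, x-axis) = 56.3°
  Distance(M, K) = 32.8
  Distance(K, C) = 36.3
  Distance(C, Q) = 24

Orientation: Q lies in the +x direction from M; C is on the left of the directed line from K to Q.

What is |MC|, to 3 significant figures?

58.8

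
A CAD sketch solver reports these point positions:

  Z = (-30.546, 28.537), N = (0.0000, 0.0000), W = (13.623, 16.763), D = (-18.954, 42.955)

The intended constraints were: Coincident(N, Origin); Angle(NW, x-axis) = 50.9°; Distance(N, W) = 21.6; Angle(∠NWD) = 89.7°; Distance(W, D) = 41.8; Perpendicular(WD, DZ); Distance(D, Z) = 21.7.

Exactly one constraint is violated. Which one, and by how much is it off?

Distance(D, Z) = 21.7 — off by 3.20.

N = (0.00, 0.00) ✓; NW at 50.90° ✓; |NW| = 21.60 ✓; ∠NWD = 89.70° ✓; |WD| = 41.80 ✓; ∠(WD, DZ) = 90.00° ✓; |DZ| = 18.50 ✗.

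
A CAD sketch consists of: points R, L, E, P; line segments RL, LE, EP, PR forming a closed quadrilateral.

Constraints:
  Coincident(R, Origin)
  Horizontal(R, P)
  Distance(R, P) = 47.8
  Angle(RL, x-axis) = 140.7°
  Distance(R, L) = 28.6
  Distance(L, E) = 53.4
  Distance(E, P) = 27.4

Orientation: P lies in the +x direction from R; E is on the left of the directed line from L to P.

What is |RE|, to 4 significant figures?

37.99

Checks: |LE| = 53.40 ✓; |EP| = 27.40 ✓.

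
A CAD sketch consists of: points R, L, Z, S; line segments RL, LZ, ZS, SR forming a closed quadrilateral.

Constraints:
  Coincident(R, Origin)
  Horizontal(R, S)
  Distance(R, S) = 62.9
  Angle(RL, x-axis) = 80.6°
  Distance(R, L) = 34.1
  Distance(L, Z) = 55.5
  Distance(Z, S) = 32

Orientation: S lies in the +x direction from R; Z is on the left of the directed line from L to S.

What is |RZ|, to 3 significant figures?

68.9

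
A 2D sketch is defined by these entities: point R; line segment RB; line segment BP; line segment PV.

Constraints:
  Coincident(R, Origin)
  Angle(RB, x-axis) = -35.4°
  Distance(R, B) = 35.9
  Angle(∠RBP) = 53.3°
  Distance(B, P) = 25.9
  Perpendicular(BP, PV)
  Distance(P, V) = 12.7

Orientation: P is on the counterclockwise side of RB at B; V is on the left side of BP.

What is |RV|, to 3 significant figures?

16.7

R is at the origin; RB runs at -35.4° with length 35.9, so B = 35.9·(cos -35.4°, sin -35.4°) = (29.3, -20.8). ∠RBP = 53.3°, so BP runs at -35.4° + (180° − 53.3°) = 91.3° from the x-axis; with |BP| = 25.9, P = B + 25.9·(cos 91.3°, sin 91.3°) = (28.7, 5.10). BP ⟂ PV; with |PV| = 12.7 on the left of BP, V = P + 12.7·(-1.00, -0.0227) = (16.0, 4.81). Then |RV| = |V − R| = 16.7.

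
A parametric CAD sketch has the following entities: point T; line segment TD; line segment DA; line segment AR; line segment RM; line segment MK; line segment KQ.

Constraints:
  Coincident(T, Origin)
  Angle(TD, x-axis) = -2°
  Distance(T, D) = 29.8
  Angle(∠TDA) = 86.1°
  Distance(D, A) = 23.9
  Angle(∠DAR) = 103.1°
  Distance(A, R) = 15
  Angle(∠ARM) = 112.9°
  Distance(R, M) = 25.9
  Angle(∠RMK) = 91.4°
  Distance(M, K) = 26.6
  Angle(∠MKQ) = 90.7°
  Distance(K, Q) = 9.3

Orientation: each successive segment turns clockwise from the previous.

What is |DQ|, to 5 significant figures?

3.8716

T is at the origin; TD runs at -2.0° with length 29.8, so D = (29.782, -1.0400). ∠TDA = 86.1° gives DA at -95.900° from the x-axis; with |DA| = 23.9, A = (27.325, -24.813). ∠DAR = 103.1° gives AR at -172.80° from the x-axis; with |AR| = 15.0, R = (12.443, -26.693). ∠ARM = 112.9° gives RM at 120.10° from the x-axis; with |RM| = 25.9, M = (-0.54574, -4.2860). ∠RMK = 91.4° gives MK at 31.500° from the x-axis; with |MK| = 26.6, K = (22.134, 9.6125). ∠MKQ = 90.7° gives KQ at -57.800° from the x-axis; with |KQ| = 9.3, Q = (27.090, 1.7429). Then |DQ| = |Q − D| = 3.8716.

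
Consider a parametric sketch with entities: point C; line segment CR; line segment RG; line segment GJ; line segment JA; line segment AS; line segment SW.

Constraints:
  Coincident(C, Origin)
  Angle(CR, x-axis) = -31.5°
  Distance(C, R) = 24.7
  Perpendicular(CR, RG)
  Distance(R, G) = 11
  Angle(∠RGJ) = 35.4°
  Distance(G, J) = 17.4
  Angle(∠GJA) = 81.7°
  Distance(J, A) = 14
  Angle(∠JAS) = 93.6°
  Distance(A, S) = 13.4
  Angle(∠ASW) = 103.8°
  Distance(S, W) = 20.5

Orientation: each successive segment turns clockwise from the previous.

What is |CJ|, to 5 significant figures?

14.963

C is at the origin; CR runs at -31.5° with length 24.7, so R = (21.060, -12.906). CR ⟂ RG, so RG runs at -121.50°; with |RG| = 11.0, G = (15.313, -22.285). ∠RGJ = 35.4° gives GJ at 93.900° from the x-axis; with |GJ| = 17.4, J = (14.129, -4.9250). Then |CJ| = |J − C| = 14.963.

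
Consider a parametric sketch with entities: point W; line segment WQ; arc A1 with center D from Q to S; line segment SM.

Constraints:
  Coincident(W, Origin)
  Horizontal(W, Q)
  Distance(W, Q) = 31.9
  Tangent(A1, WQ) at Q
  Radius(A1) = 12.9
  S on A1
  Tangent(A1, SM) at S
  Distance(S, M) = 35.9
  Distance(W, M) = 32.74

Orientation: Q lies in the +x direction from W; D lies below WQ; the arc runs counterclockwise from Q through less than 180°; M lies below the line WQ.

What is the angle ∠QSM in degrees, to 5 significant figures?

154.45°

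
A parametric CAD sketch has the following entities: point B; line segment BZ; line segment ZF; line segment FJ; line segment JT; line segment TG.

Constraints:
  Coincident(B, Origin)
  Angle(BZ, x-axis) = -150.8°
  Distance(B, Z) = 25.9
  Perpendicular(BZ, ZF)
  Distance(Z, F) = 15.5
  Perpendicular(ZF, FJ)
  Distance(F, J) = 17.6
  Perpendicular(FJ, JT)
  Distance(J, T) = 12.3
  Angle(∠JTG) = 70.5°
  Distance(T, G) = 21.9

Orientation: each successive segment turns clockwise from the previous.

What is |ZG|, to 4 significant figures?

10.94

B is at the origin; BZ runs at -150.8° with length 25.9, so Z = (-22.61, -12.64). The perpendicularity gives ZF at right angles to BZ, so ZF runs at 119.2°; with |ZF| = 15.5, F = (-30.17, 0.8947). ZF ⟂ FJ, so FJ runs at 29.20°; with |FJ| = 17.6, J = (-14.81, 9.481). The perpendicularity gives JT at right angles to FJ, so JT runs at -60.80°; with |JT| = 12.3, T = (-8.806, -1.256). ∠JTG = 70.5° gives TG at -170.3° from the x-axis; with |TG| = 21.9, G = (-30.39, -4.946). Then |ZG| = |G − Z| = 10.94.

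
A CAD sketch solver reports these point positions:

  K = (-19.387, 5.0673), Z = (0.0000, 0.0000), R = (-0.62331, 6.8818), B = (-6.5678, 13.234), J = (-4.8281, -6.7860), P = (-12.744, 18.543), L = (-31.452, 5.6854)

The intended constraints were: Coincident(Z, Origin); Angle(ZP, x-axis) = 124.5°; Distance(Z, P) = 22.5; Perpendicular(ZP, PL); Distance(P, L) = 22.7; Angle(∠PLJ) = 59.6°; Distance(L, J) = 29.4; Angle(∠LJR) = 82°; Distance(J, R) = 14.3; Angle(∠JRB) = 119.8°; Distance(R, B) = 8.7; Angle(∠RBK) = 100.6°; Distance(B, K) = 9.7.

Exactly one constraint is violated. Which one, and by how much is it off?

Distance(B, K) = 9.7 — off by 5.50.

Z = (0.00, 0.00) ✓; ZP at 124.5° ✓; |ZP| = 22.50 ✓; ∠(ZP, PL) = 90.00° ✓; |PL| = 22.70 ✓; ∠PLJ = 59.60° ✓; |LJ| = 29.40 ✓; ∠LJR = 82.00° ✓; |JR| = 14.30 ✓; ∠JRB = 119.8° ✓; |RB| = 8.700 ✓; ∠RBK = 100.6° ✓; |BK| = 15.20 ✗.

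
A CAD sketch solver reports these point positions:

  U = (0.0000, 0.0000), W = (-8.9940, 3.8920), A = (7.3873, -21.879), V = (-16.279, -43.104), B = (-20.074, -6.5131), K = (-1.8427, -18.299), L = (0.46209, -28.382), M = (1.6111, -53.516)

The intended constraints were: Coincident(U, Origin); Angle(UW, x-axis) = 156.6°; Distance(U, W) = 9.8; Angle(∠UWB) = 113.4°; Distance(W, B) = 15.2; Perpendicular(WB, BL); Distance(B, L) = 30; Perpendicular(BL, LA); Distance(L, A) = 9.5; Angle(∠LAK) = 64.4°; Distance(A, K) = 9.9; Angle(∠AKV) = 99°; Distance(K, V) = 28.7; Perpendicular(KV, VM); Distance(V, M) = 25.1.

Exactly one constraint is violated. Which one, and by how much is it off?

Distance(V, M) = 25.1 — off by 4.40.

U = (0.00, 0.00) ✓; UW at 156.6° ✓; |UW| = 9.800 ✓; ∠UWB = 113.4° ✓; |WB| = 15.20 ✓; ∠(WB, BL) = 90.00° ✓; |BL| = 30.00 ✓; ∠(BL, LA) = 90.00° ✓; |LA| = 9.500 ✓; ∠LAK = 64.40° ✓; |AK| = 9.900 ✓; ∠AKV = 99.00° ✓; |KV| = 28.70 ✓; ∠(KV, VM) = 90.00° ✓; |VM| = 20.70 ✗.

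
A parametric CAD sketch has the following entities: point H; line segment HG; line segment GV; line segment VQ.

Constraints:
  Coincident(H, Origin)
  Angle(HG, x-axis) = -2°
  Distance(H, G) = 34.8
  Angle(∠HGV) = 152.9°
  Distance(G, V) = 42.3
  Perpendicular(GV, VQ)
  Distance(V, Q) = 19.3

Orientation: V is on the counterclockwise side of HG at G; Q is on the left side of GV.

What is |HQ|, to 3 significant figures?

73.4

H is at the origin; HG runs at -2.0° with length 34.8, so G = 34.8·(cos -2.0°, sin -2.0°) = (34.8, -1.21). ∠HGV = 152.9°, so GV runs at -2.0° + (180° − 152.9°) = 25.1° from the x-axis; with |GV| = 42.3, V = G + 42.3·(cos 25.1°, sin 25.1°) = (73.1, 16.7). GV ⟂ VQ; with |VQ| = 19.3 on the left of GV, Q = V + 19.3·(-0.424, 0.906) = (64.9, 34.2). Then |HQ| = |Q − H| = 73.4.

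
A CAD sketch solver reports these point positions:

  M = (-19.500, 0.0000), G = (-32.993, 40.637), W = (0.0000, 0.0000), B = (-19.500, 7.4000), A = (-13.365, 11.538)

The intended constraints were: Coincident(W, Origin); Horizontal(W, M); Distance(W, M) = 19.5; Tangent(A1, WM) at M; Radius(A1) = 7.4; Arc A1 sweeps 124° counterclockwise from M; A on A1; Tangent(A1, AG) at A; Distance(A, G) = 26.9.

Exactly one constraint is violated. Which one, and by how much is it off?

Distance(A, G) = 26.9 — off by 8.20.

W = (0.00, 0.00) ✓; W.y = 0.00, M.y = 0.00 ✓; |WM| = 19.50 ✓; ∠(BM, MW) = 90.00° ✓; |BM| = 7.400 ✓; bearing(B→A) − bearing(B→M) = 124.0° ✓; |BA| = 7.400 ✓; ∠(BA, AG) = 90.00° ✓; |AG| = 35.10 ✗.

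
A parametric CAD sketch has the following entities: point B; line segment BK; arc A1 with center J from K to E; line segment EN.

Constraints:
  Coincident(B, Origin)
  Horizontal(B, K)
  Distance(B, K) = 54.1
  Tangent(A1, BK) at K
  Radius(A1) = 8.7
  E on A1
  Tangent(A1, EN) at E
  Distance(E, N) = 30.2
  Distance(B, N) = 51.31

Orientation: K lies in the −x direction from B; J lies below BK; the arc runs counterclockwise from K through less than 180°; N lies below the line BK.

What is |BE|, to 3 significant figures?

61.8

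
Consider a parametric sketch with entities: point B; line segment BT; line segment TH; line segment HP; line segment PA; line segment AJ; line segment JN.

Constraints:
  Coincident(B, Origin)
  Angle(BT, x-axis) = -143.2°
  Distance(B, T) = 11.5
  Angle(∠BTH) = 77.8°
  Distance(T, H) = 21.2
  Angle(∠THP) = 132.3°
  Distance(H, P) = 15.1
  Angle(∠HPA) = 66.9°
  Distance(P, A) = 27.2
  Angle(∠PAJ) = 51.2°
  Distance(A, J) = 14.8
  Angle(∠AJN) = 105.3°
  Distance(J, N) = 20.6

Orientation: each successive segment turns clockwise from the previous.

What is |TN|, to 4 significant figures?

32.12

∠PAJ = 51.2° gives AJ at -175.0° from the x-axis; with |AJ| = 14.8, J = (-8.027, 5.355). ∠AJN = 105.3° gives JN at 110.3° from the x-axis; with |JN| = 20.6, N = (-15.17, 24.68). Then |TN| = |N − T| = 32.12.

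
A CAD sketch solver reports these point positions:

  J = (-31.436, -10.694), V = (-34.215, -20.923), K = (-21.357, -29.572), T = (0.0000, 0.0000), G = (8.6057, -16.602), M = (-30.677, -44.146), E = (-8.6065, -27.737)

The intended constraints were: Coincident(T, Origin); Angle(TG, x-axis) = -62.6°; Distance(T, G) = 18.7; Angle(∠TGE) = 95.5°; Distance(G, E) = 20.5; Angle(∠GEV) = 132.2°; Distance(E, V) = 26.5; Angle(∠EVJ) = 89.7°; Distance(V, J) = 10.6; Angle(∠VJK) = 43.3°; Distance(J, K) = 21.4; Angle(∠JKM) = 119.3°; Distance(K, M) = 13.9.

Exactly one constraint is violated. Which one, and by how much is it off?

Distance(K, M) = 13.9 — off by 3.40.

T = (0.00, 0.00) ✓; TG at -62.60° ✓; |TG| = 18.70 ✓; ∠TGE = 95.50° ✓; |GE| = 20.50 ✓; ∠GEV = 132.2° ✓; |EV| = 26.50 ✓; ∠EVJ = 89.70° ✓; |VJ| = 10.60 ✓; ∠VJK = 43.30° ✓; |JK| = 21.40 ✓; ∠JKM = 119.3° ✓; |KM| = 17.30 ✗.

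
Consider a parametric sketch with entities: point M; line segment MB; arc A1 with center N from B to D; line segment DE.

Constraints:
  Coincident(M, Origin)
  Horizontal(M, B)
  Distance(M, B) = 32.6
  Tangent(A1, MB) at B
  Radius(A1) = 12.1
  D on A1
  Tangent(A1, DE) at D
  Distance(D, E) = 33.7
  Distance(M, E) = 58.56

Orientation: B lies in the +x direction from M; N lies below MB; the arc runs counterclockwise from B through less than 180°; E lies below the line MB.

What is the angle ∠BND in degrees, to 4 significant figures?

111.5°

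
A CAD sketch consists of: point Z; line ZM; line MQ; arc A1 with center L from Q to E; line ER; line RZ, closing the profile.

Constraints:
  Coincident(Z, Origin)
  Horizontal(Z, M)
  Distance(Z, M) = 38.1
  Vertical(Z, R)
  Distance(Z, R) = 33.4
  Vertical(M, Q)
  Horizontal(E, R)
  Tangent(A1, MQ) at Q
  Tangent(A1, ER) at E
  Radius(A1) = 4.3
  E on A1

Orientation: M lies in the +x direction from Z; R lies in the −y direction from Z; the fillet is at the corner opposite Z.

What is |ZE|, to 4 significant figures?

47.52

Z is at the origin; ZM is horizontal with |ZM| = 38.1 and M on the +x side, so M = (38.10, 0.000). ZR is vertical with |ZR| = 33.4 and R on the −y side, so R = (0.000, -33.40). The virtual corner opposite Z is at (38.10, -33.40). A1 meets MQ tangentially, so LQ is at right angles to MQ and the tangent condition forces LE to be normal to ER, with radius 4.3, so the center L sits 4.3 in from both sides at L = (33.80, -29.10). That places the tangent points at Q = (38.10, -29.10) on MQ and E = (33.80, -33.40) on ER. Then |ZE| = |E − Z| = 47.52.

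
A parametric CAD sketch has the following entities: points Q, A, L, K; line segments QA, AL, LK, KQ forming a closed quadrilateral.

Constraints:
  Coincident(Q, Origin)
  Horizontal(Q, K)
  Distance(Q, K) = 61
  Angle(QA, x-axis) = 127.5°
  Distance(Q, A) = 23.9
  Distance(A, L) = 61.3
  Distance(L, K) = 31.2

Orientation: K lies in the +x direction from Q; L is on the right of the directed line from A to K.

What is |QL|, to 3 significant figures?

39.0

Checks: |AL| = 61.30 ✓; |LK| = 31.20 ✓.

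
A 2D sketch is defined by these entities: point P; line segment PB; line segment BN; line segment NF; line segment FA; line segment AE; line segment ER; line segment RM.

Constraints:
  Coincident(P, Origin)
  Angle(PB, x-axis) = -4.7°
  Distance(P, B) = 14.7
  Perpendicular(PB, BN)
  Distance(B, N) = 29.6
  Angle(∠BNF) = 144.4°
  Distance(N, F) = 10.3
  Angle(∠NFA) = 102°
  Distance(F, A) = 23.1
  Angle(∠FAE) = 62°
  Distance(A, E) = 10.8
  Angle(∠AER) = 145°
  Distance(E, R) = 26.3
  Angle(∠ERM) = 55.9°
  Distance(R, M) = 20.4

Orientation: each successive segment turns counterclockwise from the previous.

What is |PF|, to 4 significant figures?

38.96

The perpendicularity gives BN at right angles to PB, so BN runs at 85.30°; with |BN| = 29.6, N = (17.08, 28.30). ∠BNF = 144.4° gives NF at 120.9° from the x-axis; with |NF| = 10.3, F = (11.79, 37.13). Then |PF| = |F − P| = 38.96.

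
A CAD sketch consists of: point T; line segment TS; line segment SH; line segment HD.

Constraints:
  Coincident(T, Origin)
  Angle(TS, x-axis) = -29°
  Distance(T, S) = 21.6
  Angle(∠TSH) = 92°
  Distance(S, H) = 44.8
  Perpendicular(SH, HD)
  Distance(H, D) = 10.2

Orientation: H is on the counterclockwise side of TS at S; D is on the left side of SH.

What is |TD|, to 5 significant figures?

46.955

T is at the origin; TS runs at -29.0° with length 21.6, so S = 21.6·(cos -29.0°, sin -29.0°) = (18.892, -10.472). ∠TSH = 92.0°, so SH runs at -29.0° + (180° − 92.0°) = 59.000° from the x-axis; with |SH| = 44.8, H = S + 44.8·(cos 59.000°, sin 59.000°) = (41.965, 27.929). SH is perpendicular to HD; with |HD| = 10.2 on the left of SH, D = H + 10.2·(-0.85717, 0.51504) = (33.222, 33.183). Then |TD| = |D − T| = 46.955.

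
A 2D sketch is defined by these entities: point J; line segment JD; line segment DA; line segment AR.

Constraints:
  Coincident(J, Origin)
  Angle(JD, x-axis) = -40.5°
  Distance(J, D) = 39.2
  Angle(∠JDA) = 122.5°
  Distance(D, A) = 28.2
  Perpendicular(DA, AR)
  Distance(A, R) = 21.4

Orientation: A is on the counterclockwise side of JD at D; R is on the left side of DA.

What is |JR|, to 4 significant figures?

50.62

∠JDA = 122.5°, so DA runs at -40.5° + (180° − 122.5°) = 17.00° from the x-axis; with |DA| = 28.2, A = D + 28.2·(cos 17.00°, sin 17.00°) = (56.78, -17.21). DA ⟂ AR; with |AR| = 21.4 on the left of DA, R = A + 21.4·(-0.2924, 0.9563) = (50.52, 3.251). Then |JR| = |R − J| = 50.62.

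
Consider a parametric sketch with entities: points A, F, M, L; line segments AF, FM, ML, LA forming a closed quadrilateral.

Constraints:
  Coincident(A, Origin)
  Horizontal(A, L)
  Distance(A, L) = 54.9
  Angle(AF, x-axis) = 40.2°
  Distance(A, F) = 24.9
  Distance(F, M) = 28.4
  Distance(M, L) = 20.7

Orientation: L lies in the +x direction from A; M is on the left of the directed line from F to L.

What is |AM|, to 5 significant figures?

51.007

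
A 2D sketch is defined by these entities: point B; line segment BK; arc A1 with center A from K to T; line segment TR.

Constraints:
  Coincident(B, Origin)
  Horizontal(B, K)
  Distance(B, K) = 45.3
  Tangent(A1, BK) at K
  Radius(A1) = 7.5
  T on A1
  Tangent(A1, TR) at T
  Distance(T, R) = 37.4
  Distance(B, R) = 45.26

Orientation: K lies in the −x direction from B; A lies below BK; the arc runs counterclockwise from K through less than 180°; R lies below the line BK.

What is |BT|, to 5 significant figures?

52.105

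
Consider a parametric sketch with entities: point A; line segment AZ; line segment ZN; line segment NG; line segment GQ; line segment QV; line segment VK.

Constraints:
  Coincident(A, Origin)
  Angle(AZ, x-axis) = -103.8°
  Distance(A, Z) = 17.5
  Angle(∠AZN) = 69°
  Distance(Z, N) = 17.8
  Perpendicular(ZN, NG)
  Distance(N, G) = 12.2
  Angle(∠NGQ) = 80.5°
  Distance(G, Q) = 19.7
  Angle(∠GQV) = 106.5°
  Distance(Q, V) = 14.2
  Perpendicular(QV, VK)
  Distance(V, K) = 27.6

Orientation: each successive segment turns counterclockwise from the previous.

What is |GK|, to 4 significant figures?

21.63

A is at the origin; AZ runs at -103.8° with length 17.5, so Z = (-4.174, -16.99). ∠AZN = 69.0° gives ZN at 7.200° from the x-axis; with |ZN| = 17.8, N = (13.49, -14.76). The perpendicularity gives NG at right angles to ZN, so NG runs at 97.20°; with |NG| = 12.2, G = (11.96, -2.660). ∠NGQ = 80.5° gives GQ at -163.3° from the x-axis; with |GQ| = 19.7, Q = (-6.913, -8.321). ∠GQV = 106.5° gives QV at -89.80° from the x-axis; with |QV| = 14.2, V = (-6.863, -22.52). QV is perpendicular to VK, so VK runs at 0.2000°; with |VK| = 27.6, K = (20.74, -22.42). Then |GK| = |K − G| = 21.63.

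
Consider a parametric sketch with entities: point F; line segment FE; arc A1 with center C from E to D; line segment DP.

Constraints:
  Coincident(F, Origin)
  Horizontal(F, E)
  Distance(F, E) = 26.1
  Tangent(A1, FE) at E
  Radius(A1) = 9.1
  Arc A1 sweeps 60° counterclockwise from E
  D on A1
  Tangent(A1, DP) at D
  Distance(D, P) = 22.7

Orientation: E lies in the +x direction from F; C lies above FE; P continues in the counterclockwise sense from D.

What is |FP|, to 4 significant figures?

51.39

F is at the origin; F and E share the same y with |FE| = 26.1 and E on the +x side, so E = (26.10, 0.000). The tangent condition forces CE to be normal to FE, so C = E + (0, 9.1) = (26.10, 9.100). On A1, E sits at bearing -90° from C; a 60° counterclockwise sweep puts D at bearing -30°, so D = C + 9.1·(cos -30°, sin -30°) = (33.98, 4.550). A1 meets DP tangentially, so CD is at right angles to DP, so DP runs along (−sin -30°, cos -30°); with |DP| = 22.7, P = (45.33, 24.21). Then |FP| = |P − F| = 51.39.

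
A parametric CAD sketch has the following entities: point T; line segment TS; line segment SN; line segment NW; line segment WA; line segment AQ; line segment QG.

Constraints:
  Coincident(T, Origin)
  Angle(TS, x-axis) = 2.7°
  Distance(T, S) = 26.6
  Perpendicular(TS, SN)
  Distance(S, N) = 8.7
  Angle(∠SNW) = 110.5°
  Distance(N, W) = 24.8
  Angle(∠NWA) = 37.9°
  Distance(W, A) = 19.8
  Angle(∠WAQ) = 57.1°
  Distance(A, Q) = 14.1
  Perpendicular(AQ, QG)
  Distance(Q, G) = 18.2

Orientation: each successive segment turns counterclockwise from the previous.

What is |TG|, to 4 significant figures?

21.35

T is at the origin; TS runs at 2.7° with length 26.6, so S = (26.57, 1.253). TS ⟂ SN, so SN runs at 92.70°; with |SN| = 8.7, N = (26.16, 9.943). ∠SNW = 110.5° gives NW at 162.2° from the x-axis; with |NW| = 24.8, W = (2.548, 17.52). ∠NWA = 37.9° gives WA at -55.70° from the x-axis; with |WA| = 19.8, A = (13.71, 1.168). ∠WAQ = 57.1° gives AQ at 67.20° from the x-axis; with |AQ| = 14.1, Q = (19.17, 14.17). The perpendicularity gives QG at right angles to AQ, so QG runs at 157.2°; with |QG| = 18.2, G = (2.392, 21.22). Then |TG| = |G − T| = 21.35.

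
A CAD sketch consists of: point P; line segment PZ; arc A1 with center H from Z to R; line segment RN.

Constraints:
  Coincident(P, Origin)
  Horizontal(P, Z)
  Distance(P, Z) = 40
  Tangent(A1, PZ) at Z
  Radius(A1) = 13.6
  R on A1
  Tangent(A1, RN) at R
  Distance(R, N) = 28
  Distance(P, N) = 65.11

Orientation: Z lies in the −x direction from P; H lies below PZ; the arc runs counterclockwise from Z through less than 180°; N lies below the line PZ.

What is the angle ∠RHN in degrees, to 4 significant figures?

64.09°

P is at the origin; P and Z share the same y with |PZ| = 40.0 and Z on the −x side, so Z = (-40.00, 0.000). The tangent condition forces HZ to be normal to PZ, so H = Z + (0, -13.6) = (-40.00, -13.60). Since HR ⟂ RN (tangency), |HN| = √(13.6² + 28.0²) = 31.13 regardless of where R sits on A1. So N lies on both circle(P, 65.11) and circle(H, 31.13); the below-PZ intersection is N = (-48.37, -43.58). R is the foot of the tangent from N: R = (-53.38, -16.03).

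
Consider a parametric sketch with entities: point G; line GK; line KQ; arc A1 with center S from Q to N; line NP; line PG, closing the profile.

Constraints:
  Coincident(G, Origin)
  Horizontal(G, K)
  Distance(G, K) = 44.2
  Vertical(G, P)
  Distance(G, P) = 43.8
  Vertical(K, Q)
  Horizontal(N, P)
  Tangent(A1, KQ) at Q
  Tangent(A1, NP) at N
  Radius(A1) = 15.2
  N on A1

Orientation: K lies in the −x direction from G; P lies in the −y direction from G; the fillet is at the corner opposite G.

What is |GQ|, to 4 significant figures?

52.65

The virtual corner opposite G is at (-44.20, -43.80). Since A1 is tangent to KQ there, SQ ⟂ KQ and tangency of A1 to NP means the radius SN is perpendicular to NP, with radius 15.2, so the center S sits 15.2 in from both sides at S = (-29.00, -28.60). That places the tangent points at Q = (-44.20, -28.60) on KQ and N = (-29.00, -43.80) on NP. Then |GQ| = |Q − G| = 52.65.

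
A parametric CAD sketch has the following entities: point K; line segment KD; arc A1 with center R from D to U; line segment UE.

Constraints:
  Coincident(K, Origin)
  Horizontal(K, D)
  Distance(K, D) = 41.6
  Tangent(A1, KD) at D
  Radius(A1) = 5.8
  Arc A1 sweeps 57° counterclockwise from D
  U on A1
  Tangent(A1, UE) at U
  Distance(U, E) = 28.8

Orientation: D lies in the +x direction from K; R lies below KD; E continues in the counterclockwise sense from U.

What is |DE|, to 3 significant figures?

33.8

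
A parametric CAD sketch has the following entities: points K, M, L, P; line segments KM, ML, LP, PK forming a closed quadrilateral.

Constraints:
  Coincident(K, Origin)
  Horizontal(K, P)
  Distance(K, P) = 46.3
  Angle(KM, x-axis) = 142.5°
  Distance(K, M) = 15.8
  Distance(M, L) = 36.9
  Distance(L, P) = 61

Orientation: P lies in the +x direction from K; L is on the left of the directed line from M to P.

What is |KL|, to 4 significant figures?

43.16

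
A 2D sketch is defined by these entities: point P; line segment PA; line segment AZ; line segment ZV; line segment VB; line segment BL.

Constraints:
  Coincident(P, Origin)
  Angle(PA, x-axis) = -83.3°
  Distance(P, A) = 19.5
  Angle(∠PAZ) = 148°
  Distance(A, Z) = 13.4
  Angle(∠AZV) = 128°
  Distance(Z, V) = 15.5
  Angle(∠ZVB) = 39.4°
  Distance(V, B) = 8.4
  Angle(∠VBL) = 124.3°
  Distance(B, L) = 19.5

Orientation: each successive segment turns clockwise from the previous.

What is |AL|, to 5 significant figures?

10.799

P is at the origin; PA runs at -83.3° with length 19.5, so A = (2.2751, -19.367). ∠PAZ = 148.0° gives AZ at -115.30° from the x-axis; with |AZ| = 13.4, Z = (-3.4515, -31.482). ∠AZV = 128.0° gives ZV at -167.30° from the x-axis; with |ZV| = 15.5, V = (-18.572, -34.889). ∠ZVB = 39.4° gives VB at 52.100° from the x-axis; with |VB| = 8.4, B = (-13.412, -28.261). ∠VBL = 124.3° gives BL at -3.6000° from the x-axis; with |BL| = 19.5, L = (6.0492, -29.485). Then |AL| = |L − A| = 10.799.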